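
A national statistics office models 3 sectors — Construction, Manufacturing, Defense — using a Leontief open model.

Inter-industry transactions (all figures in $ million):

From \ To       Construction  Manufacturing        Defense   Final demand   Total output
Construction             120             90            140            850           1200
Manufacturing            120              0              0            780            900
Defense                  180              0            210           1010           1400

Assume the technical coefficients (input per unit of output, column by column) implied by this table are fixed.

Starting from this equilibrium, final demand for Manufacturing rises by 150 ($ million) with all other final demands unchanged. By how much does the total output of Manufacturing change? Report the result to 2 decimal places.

Δx_2 = 151.72

Technical coefficients a_ij = z_ij / X_j:
  a_11 = 120/1200 = 0.10, a_21 = 120/1200 = 0.10, a_31 = 180/1200 = 0.15
  a_12 = 90/900 = 0.10, a_22 = 0/900 = 0.00, a_32 = 0/900 = 0.00
  a_13 = 140/1400 = 0.10, a_23 = 0/1400 = 0.00, a_33 = 210/1400 = 0.15
I − A =
  [   0.90    -0.10    -0.10]
  [  -0.10     1.00     0.00]
  [  -0.15     0.00     0.85]
Cofactors of I−A, C_ij = (−1)^(i+j)·(minor ij) (rows/columns in the sector order above):
  C_11 = (1.00)(0.85) − (0.00)(0.00) = 0.8500
  C_12 = −[(-0.10)(0.85) − (0.00)(-0.15)] = 0.0850
  C_13 = (-0.10)(0.00) − (1.00)(-0.15) = 0.1500
  C_21 = −[(-0.10)(0.85) − (-0.10)(0.00)] = 0.0850
  C_22 = (0.90)(0.85) − (-0.10)(-0.15) = 0.7500
  C_23 = −[(0.90)(0.00) − (-0.10)(-0.15)] = 0.0150
  C_31 = (-0.10)(0.00) − (-0.10)(1.00) = 0.1000
  C_32 = −[(0.90)(0.00) − (-0.10)(-0.10)] = 0.0100
  C_33 = (0.90)(1.00) − (-0.10)(-0.10) = 0.8900
det(I−A) = Σ_j (I−A)_1j·C_1j = (0.90)(0.8500) + (-0.10)(0.0850) + (-0.10)(0.1500) = 0.7415
adj(I−A) = Cᵀ =
  [ 0.8500   0.0850   0.1000]
  [ 0.0850   0.7500   0.0100]
  [ 0.1500   0.0150   0.8900]
(I − A)⁻¹ = adj(I−A) / det(I−A) ≈
  [   1.1463     0.1146     0.1349]
  [   0.1146     1.0115     0.0135]
  [   0.2023     0.0202     1.2003]
Δx = (I − A)⁻¹ Δd with Δd having +150 in the Manufacturing component and 0 elsewhere.
So Δx_2 = L_22 · (+150), where L_22 = adj(I−A)_22 / det(I−A) = 0.7500 / 0.7415.
Δx_2 = 0.7500 × (+150) / 0.7415 = 112.50 / 0.7415 ≈ 151.72.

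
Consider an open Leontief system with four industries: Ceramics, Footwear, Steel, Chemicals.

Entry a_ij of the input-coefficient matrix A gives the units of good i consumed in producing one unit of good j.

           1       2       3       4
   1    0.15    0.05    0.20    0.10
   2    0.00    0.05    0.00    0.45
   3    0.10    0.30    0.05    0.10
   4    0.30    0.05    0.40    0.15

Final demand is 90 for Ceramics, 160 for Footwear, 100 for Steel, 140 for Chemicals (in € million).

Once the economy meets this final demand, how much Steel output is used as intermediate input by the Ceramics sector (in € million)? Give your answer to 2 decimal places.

z_31 = 24.27

I − A =
  [   0.85    -0.05    -0.20    -0.10]
  [   0.00     0.95     0.00    -0.45]
  [  -0.10    -0.30     0.95    -0.10]
  [  -0.30    -0.05    -0.40     0.85]
Compute the cofactors C_ij = (−1)^(i+j)·(3×3 minor ij) of I−A; the adjugate is their transpose:
adj(I−A) = Cᵀ =
  [ 0.653750   0.107125   0.204000   0.157625]
  [ 0.146250   0.596875   0.180000   0.354375]
  [ 0.147500   0.218250   0.632000   0.207250]
  [ 0.308750   0.175625   0.380000   0.748125]
det(I−A) = Σ_j (I−A)_1j·C_1j = (0.85)(0.653750) + (-0.05)(0.146250) + (-0.20)(0.147500) + (-0.10)(0.308750) = 0.4880
(I − A)⁻¹ = adj(I−A) / det(I−A) ≈
  [   1.3397     0.2195     0.4180     0.3230]
  [   0.2997     1.2231     0.3689     0.7262]
  [   0.3023     0.4472     1.2951     0.4247]
  [   0.6327     0.3599     0.7787     1.5330]
First solve x = (I − A)⁻¹ d = adj(I−A)·d / det(I−A); in particular x_1 = (0.653750·90 + 0.107125·160 + 0.204000·100 + 0.157625·140) / 0.4880 = 118.445 / 0.4880 ≈ 242.7152.
Intermediate flow from 3 to 1: z_31 = a_31 · x_1 = 0.10 × 118.445 / 0.4880 = 11.8445 / 0.4880 ≈ 24.27.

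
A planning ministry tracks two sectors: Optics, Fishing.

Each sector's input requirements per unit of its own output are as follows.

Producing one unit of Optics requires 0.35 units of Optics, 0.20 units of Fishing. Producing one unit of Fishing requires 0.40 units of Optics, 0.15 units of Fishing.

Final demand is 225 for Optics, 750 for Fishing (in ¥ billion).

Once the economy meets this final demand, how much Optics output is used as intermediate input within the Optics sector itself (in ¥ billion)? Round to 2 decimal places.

I − A =
  [   0.65    -0.40]
  [  -0.20     0.85]
det(I−A) = (0.65)(0.85) − (-0.40)(-0.20) = 0.4725
adj(I−A) = [[0.85, 0.40], [0.20, 0.65]]
(I − A)⁻¹ = adj(I−A) / det(I−A) ≈
  [   1.7989     0.8466]
  [   0.4233     1.3757]
First solve x = (I − A)⁻¹ d = adj(I−A)·d / det(I−A); in particular x_1 = (0.85·225 + 0.40·750) / 0.4725 = 491.25 / 0.4725 ≈ 1039.6825.
Intermediate flow from 1 to 1: z_11 = a_11 · x_1 = 0.35 × 491.25 / 0.4725 = 171.9375 / 0.4725 ≈ 363.89.

z_11 = 363.89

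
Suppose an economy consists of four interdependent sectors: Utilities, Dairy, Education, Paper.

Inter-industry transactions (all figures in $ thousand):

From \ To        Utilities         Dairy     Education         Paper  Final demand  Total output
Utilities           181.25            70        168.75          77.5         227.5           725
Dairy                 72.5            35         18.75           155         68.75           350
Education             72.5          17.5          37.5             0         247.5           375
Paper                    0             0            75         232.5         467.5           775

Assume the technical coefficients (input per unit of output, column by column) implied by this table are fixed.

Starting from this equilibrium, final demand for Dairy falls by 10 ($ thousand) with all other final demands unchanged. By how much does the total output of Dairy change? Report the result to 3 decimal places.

Technical coefficients a_ij = z_ij / X_j:
  a_UU = 181.25/725 = 0.25, a_DU = 72.5/725 = 0.10, a_EU = 72.5/725 = 0.10, a_PU = 0/725 = 0.00
  a_UD = 70/350 = 0.20, a_DD = 35/350 = 0.10, a_ED = 17.5/350 = 0.05, a_PD = 0/350 = 0.00
  a_UE = 168.75/375 = 0.45, a_DE = 18.75/375 = 0.05, a_EE = 37.5/375 = 0.10, a_PE = 75/375 = 0.20
  a_UP = 77.5/775 = 0.10, a_DP = 155/775 = 0.20, a_EP = 0/775 = 0.00, a_PP = 232.5/775 = 0.30
I − A =
  [   0.75    -0.20    -0.45    -0.10]
  [  -0.10     0.90    -0.05    -0.20]
  [  -0.10    -0.05     0.90     0.00]
  [   0.00     0.00    -0.20     0.70]
Compute the cofactors C_ij = (−1)^(i+j)·(3×3 minor ij) of I−A; the adjugate is their transpose:
adj(I−A) = Cᵀ =
  [ 0.563250   0.142750   0.316500   0.121250]
  [ 0.070500   0.439000   0.089750   0.135500]
  [ 0.066500   0.040250   0.458500   0.021000]
  [ 0.019000   0.011500   0.131000   0.543875]
det(I−A) = Σ_j (I−A)_1j·C_1j = (0.75)(0.563250) + (-0.20)(0.070500) + (-0.45)(0.066500) + (-0.10)(0.019000) = 0.3765125
(I − A)⁻¹ = adj(I−A) / det(I−A) ≈
  [   1.4960     0.3791     0.8406     0.3220]
  [   0.1872     1.1660     0.2384     0.3599]
  [   0.1766     0.1069     1.2178     0.0558]
  [   0.0505     0.0305     0.3479     1.4445]
Δx = (I − A)⁻¹ Δd with Δd having -10 in the Dairy component and 0 elsewhere.
So Δx_D = L_DD · (-10), where L_DD = adj(I−A)_DD / det(I−A) = 0.439000 / 0.3765125.
Δx_D = 0.439000 × (-10) / 0.3765125 = -4.39 / 0.3765125 ≈ -11.660.

Δx_D = -11.660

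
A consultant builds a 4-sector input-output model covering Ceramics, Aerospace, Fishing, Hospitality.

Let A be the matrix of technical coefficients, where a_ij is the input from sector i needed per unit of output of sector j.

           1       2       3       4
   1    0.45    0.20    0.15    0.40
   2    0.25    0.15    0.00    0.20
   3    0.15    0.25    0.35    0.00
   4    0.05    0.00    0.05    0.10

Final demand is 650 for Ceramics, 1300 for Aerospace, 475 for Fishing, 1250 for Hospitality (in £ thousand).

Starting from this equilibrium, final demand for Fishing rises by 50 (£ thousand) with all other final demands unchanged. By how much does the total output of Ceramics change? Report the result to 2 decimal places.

Δx_1 = 33.37

I − A =
  [   0.55    -0.20    -0.15    -0.40]
  [  -0.25     0.85     0.00    -0.20]
  [  -0.15    -0.25     0.65     0.00]
  [  -0.05     0.00    -0.05     0.90]
Compute the cofactors C_ij = (−1)^(i+j)·(3×3 minor ij) of I−A; the adjugate is their transpose:
adj(I−A) = Cᵀ =
  [ 0.494750   0.155750   0.133750   0.254500]
  [ 0.154250   0.285500   0.045750   0.132000]
  [ 0.173500   0.145750   0.356750   0.109500]
  [ 0.037125   0.016750   0.027250   0.242875]
det(I−A) = Σ_j (I−A)_1j·C_1j = (0.55)(0.494750) + (-0.20)(0.154250) + (-0.15)(0.173500) + (-0.40)(0.037125) = 0.2003875
(I − A)⁻¹ = adj(I−A) / det(I−A) ≈
  [   2.4690     0.7772     0.6675     1.2700]
  [   0.7698     1.4247     0.2283     0.6587]
  [   0.8658     0.7273     1.7803     0.5464]
  [   0.1853     0.0836     0.1360     1.2120]
Δx = (I − A)⁻¹ Δd with Δd having +50 in the Fishing component and 0 elsewhere.
So Δx_1 = L_13 · (+50), where L_13 = adj(I−A)_13 / det(I−A) = 0.133750 / 0.2003875.
Δx_1 = 0.133750 × (+50) / 0.2003875 = 6.6875 / 0.2003875 ≈ 33.37.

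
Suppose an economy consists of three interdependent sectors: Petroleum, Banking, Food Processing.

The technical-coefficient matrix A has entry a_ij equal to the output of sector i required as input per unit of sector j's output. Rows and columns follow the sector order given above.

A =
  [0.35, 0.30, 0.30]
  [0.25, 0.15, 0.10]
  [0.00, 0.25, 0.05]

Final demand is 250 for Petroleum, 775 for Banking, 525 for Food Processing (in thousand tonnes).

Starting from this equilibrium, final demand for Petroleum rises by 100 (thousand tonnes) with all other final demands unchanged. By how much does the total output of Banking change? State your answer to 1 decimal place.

I − A =
  [   0.65    -0.30    -0.30]
  [  -0.25     0.85    -0.10]
  [   0.00    -0.25     0.95]
Cofactors of I−A, C_ij = (−1)^(i+j)·(minor ij) (rows/columns in the sector order above):
  C_11 = (0.85)(0.95) − (-0.10)(-0.25) = 0.7825
  C_12 = −[(-0.25)(0.95) − (-0.10)(0.00)] = 0.2375
  C_13 = (-0.25)(-0.25) − (0.85)(0.00) = 0.0625
  C_21 = −[(-0.30)(0.95) − (-0.30)(-0.25)] = 0.3600
  C_22 = (0.65)(0.95) − (-0.30)(0.00) = 0.6175
  C_23 = −[(0.65)(-0.25) − (-0.30)(0.00)] = 0.1625
  C_31 = (-0.30)(-0.10) − (-0.30)(0.85) = 0.2850
  C_32 = −[(0.65)(-0.10) − (-0.30)(-0.25)] = 0.1400
  C_33 = (0.65)(0.85) − (-0.30)(-0.25) = 0.4775
det(I−A) = Σ_j (I−A)_1j·C_1j = (0.65)(0.7825) + (-0.30)(0.2375) + (-0.30)(0.0625) = 0.418625
adj(I−A) = Cᵀ =
  [ 0.7825   0.3600   0.2850]
  [ 0.2375   0.6175   0.1400]
  [ 0.0625   0.1625   0.4775]
(I − A)⁻¹ = adj(I−A) / det(I−A) ≈
  [   1.8692     0.8600     0.6808]
  [   0.5673     1.4751     0.3344]
  [   0.1493     0.3882     1.1406]
Δx = (I − A)⁻¹ Δd with Δd having +100 in the Petroleum component and 0 elsewhere.
So Δx_B = L_BP · (+100), where L_BP = adj(I−A)_BP / det(I−A) = 0.2375 / 0.418625.
Δx_B = 0.2375 × (+100) / 0.418625 = 23.75 / 0.418625 ≈ 56.7.

Δx_B = 56.7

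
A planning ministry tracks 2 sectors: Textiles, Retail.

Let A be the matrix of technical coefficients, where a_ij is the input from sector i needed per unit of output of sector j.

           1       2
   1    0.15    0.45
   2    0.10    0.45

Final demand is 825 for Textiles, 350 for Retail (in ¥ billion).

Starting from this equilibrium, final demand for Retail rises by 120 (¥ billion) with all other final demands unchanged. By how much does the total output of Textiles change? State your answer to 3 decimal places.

I − A =
  [   0.85    -0.45]
  [  -0.10     0.55]
det(I−A) = (0.85)(0.55) − (-0.45)(-0.10) = 0.4225
adj(I−A) = [[0.55, 0.45], [0.10, 0.85]]
(I − A)⁻¹ = adj(I−A) / det(I−A) ≈
  [   1.3018     1.0651]
  [   0.2367     2.0118]
Δx = (I − A)⁻¹ Δd with Δd having +120 in the Retail component and 0 elsewhere.
So Δx_1 = L_12 · (+120), where L_12 = adj(I−A)_12 / det(I−A) = 0.45 / 0.4225.
Δx_1 = 0.45 × (+120) / 0.4225 = 54.00 / 0.4225 ≈ 127.811.

Δx_1 = 127.811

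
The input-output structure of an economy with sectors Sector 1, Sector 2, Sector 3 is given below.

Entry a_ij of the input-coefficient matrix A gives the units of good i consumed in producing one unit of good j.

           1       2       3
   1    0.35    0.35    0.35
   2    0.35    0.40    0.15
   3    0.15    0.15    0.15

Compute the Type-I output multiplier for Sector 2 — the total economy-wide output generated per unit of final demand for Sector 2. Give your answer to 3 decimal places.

I − A =
  [   0.65    -0.35    -0.35]
  [  -0.35     0.60    -0.15]
  [  -0.15    -0.15     0.85]
Cofactors of I−A, C_ij = (−1)^(i+j)·(minor ij) (rows/columns in the sector order above):
  C_11 = (0.60)(0.85) − (-0.15)(-0.15) = 0.4875
  C_12 = −[(-0.35)(0.85) − (-0.15)(-0.15)] = 0.3200
  C_13 = (-0.35)(-0.15) − (0.60)(-0.15) = 0.1425
  C_21 = −[(-0.35)(0.85) − (-0.35)(-0.15)] = 0.3500
  C_22 = (0.65)(0.85) − (-0.35)(-0.15) = 0.5000
  C_23 = −[(0.65)(-0.15) − (-0.35)(-0.15)] = 0.1500
  C_31 = (-0.35)(-0.15) − (-0.35)(0.60) = 0.2625
  C_32 = −[(0.65)(-0.15) − (-0.35)(-0.35)] = 0.2200
  C_33 = (0.65)(0.60) − (-0.35)(-0.35) = 0.2675
det(I−A) = Σ_j (I−A)_1j·C_1j = (0.65)(0.4875) + (-0.35)(0.3200) + (-0.35)(0.1425) = 0.1550
adj(I−A) = Cᵀ =
  [ 0.4875   0.3500   0.2625]
  [ 0.3200   0.5000   0.2200]
  [ 0.1425   0.1500   0.2675]
(I − A)⁻¹ = adj(I−A) / det(I−A) ≈
  [   3.1452     2.2581     1.6935]
  [   2.0645     3.2258     1.4194]
  [   0.9194     0.9677     1.7258]
The output multiplier for sector j is the column-j sum of the Leontief inverse (I − A)⁻¹ = adj(I−A) / det(I−A).
Column 2 of adj(I−A): (0.3500, 0.5000, 0.1500); det(I−A) = 0.1550.
m_2 = (0.3500 + 0.5000 + 0.1500) / 0.1550 = 1.00 / 0.1550 ≈ 6.452.

m_2 = 6.452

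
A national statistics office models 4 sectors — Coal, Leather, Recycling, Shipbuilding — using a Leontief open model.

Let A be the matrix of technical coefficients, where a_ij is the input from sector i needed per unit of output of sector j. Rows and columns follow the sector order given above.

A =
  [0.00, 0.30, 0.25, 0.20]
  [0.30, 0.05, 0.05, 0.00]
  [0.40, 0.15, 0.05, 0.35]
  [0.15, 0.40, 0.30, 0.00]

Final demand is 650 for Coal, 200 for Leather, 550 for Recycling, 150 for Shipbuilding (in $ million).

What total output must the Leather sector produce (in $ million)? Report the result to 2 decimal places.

I − A =
  [   1.00    -0.30    -0.25    -0.20]
  [  -0.30     0.95    -0.05     0.00]
  [  -0.40    -0.15     0.95    -0.35]
  [  -0.15    -0.40    -0.30     1.00]
Compute the cofactors C_ij = (−1)^(i+j)·(3×3 minor ij) of I−A; the adjugate is their transpose:
adj(I−A) = Cᵀ =
  [ 0.788250   0.411000   0.313500   0.267375]
  [ 0.276125   0.679375   0.141500   0.104750]
  [ 0.516875   0.453250   0.807500   0.386000]
  [ 0.383750   0.469375   0.345875   0.697250]
det(I−A) = Σ_j (I−A)_1j·C_1j = (1.00)(0.788250) + (-0.30)(0.276125) + (-0.25)(0.516875) + (-0.20)(0.383750) = 0.49944375
(I − A)⁻¹ = adj(I−A) / det(I−A) ≈
  [   1.5783     0.8229     0.6277     0.5353]
  [   0.5529     1.3603     0.2833     0.2097]
  [   1.0349     0.9075     1.6168     0.7729]
  [   0.7684     0.9398     0.6925     1.3961]
x = (I − A)⁻¹ d = adj(I−A)·d / det(I−A), with det(I−A) = 0.49944375:
  x_C = (0.788250·650 + 0.411000·200 + 0.313500·550 + 0.267375·150) / 0.49944375 = 807.09375 / 0.49944375 ≈ 1615.99
  x_L = (0.276125·650 + 0.679375·200 + 0.141500·550 + 0.104750·150) / 0.49944375 = 408.89375 / 0.49944375 ≈ 818.70
  x_R = (0.516875·650 + 0.453250·200 + 0.807500·550 + 0.386000·150) / 0.49944375 = 928.64375 / 0.49944375 ≈ 1859.36
  x_S = (0.383750·650 + 0.469375·200 + 0.345875·550 + 0.697250·150) / 0.49944375 = 638.13125 / 0.49944375 ≈ 1277.68

x_L = 818.70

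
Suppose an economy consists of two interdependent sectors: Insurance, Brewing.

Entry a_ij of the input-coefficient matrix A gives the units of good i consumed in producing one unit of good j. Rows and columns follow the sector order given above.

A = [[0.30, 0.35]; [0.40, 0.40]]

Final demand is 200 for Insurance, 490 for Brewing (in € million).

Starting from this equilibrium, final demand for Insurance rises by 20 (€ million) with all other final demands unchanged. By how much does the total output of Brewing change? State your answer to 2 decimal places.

Δx_2 = 28.57

I − A =
  [   0.70    -0.35]
  [  -0.40     0.60]
det(I−A) = (0.70)(0.60) − (-0.35)(-0.40) = 0.2800
adj(I−A) = [[0.60, 0.35], [0.40, 0.70]]
(I − A)⁻¹ = adj(I−A) / det(I−A) ≈
  [   2.1429     1.2500]
  [   1.4286     2.5000]
Δx = (I − A)⁻¹ Δd with Δd having +20 in the Insurance component and 0 elsewhere.
So Δx_2 = L_21 · (+20), where L_21 = adj(I−A)_21 / det(I−A) = 0.40 / 0.2800.
Δx_2 = 0.40 × (+20) / 0.2800 = 8.00 / 0.2800 ≈ 28.57.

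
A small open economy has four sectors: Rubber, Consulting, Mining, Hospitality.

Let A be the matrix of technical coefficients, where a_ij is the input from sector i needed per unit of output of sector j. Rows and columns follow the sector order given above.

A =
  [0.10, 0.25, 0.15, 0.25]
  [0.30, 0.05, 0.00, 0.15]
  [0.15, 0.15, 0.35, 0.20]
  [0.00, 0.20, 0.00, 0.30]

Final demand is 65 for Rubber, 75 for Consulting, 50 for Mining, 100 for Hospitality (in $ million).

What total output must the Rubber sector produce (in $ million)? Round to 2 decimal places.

x_1 = 212.70

I − A =
  [   0.90    -0.25    -0.15    -0.25]
  [  -0.30     0.95     0.00    -0.15]
  [  -0.15    -0.15     0.65    -0.20]
  [   0.00    -0.20     0.00     0.70]
Compute the cofactors C_ij = (−1)^(i+j)·(3×3 minor ij) of I−A; the adjugate is their transpose:
adj(I−A) = Cᵀ =
  [ 0.412750   0.168000   0.095250   0.210625]
  [ 0.136500   0.393750   0.031500   0.142125]
  [ 0.138750   0.164250   0.504000   0.228750]
  [ 0.039000   0.112500   0.009000   0.478875]
det(I−A) = Σ_j (I−A)_1j·C_1j = (0.90)(0.412750) + (-0.25)(0.136500) + (-0.15)(0.138750) + (-0.25)(0.039000) = 0.3067875
(I − A)⁻¹ = adj(I−A) / det(I−A) ≈
  [   1.3454     0.5476     0.3105     0.6866]
  [   0.4449     1.2835     0.1027     0.4633]
  [   0.4523     0.5354     1.6428     0.7456]
  [   0.1271     0.3667     0.0293     1.5609]
x = (I − A)⁻¹ d = adj(I−A)·d / det(I−A), with det(I−A) = 0.3067875:
  x_1 = (0.412750·65 + 0.168000·75 + 0.095250·50 + 0.210625·100) / 0.3067875 = 65.25375 / 0.3067875 ≈ 212.70
  x_2 = (0.136500·65 + 0.393750·75 + 0.031500·50 + 0.142125·100) / 0.3067875 = 54.19125 / 0.3067875 ≈ 176.64
  x_3 = (0.138750·65 + 0.164250·75 + 0.504000·50 + 0.228750·100) / 0.3067875 = 69.4125 / 0.3067875 ≈ 226.26
  x_4 = (0.039000·65 + 0.112500·75 + 0.009000·50 + 0.478875·100) / 0.3067875 = 59.31 / 0.3067875 ≈ 193.33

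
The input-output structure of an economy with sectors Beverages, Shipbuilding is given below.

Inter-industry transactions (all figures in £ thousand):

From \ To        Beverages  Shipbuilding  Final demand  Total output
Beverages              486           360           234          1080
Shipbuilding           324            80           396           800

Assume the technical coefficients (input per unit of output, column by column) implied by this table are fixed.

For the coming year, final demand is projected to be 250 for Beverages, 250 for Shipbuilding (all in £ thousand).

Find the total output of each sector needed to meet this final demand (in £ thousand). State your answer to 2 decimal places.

x_1 = 937.50, x_2 = 590.28

Technical coefficients a_ij = z_ij / X_j:
  a_11 = 486/1080 = 0.45, a_21 = 324/1080 = 0.30
  a_12 = 360/800 = 0.45, a_22 = 80/800 = 0.10
I − A =
  [   0.55    -0.45]
  [  -0.30     0.90]
det(I−A) = (0.55)(0.90) − (-0.45)(-0.30) = 0.3600
adj(I−A) = [[0.90, 0.45], [0.30, 0.55]]
(I − A)⁻¹ = adj(I−A) / det(I−A) ≈
  [   2.5000     1.2500]
  [   0.8333     1.5278]
x = (I − A)⁻¹ d = adj(I−A)·d / det(I−A), with det(I−A) = 0.3600:
  x_1 = (0.90·250 + 0.45·250) / 0.3600 = 337.50 / 0.3600 = 937.50
  x_2 = (0.30·250 + 0.55·250) / 0.3600 = 212.50 / 0.3600 ≈ 590.28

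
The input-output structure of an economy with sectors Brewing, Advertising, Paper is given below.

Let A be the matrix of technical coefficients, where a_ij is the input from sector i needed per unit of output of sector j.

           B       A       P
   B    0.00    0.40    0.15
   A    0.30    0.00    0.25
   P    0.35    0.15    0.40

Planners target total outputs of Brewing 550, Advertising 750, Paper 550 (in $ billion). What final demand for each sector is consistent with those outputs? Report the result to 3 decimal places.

I − A =
  [   1.00    -0.40    -0.15]
  [  -0.30     1.00    -0.25]
  [  -0.35    -0.15     0.60]
d = (I − A) x:
  d_B = (+1.00)·550 + (-0.40)·750 + (-0.15)·550 = 167.500
  d_A = (-0.30)·550 + (+1.00)·750 + (-0.25)·550 = 447.500
  d_P = (-0.35)·550 + (-0.15)·750 + (+0.60)·550 = 25.000

d_B = 167.500, d_A = 447.500, d_P = 25.000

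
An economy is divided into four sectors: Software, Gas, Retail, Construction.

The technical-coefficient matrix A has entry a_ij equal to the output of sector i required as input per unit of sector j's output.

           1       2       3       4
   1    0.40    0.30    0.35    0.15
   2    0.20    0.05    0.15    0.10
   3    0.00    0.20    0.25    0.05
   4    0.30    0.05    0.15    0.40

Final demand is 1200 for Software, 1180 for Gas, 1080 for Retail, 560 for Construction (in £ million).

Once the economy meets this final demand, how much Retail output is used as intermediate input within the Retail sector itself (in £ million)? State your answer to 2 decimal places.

z_33 = 693.28

I − A =
  [   0.60    -0.30    -0.35    -0.15]
  [  -0.20     0.95    -0.15    -0.10]
  [   0.00    -0.20     0.75    -0.05]
  [  -0.30    -0.05    -0.15     0.60]
Compute the cofactors C_ij = (−1)^(i+j)·(3×3 minor ij) of I−A; the adjugate is their transpose:
adj(I−A) = Cᵀ =
  [ 0.39525   0.18575   0.25175   0.15075]
  [ 0.11325   0.22650   0.11325   0.07550]
  [ 0.04475   0.06900   0.24975   0.04350]
  [ 0.21825   0.12900   0.19775   0.35050]
det(I−A) = Σ_j (I−A)_1j·C_1j = (0.60)(0.39525) + (-0.30)(0.11325) + (-0.35)(0.04475) + (-0.15)(0.21825) = 0.154775
(I − A)⁻¹ = adj(I−A) / det(I−A) ≈
  [   2.5537     1.2001     1.6266     0.9740]
  [   0.7317     1.4634     0.7317     0.4878]
  [   0.2891     0.4458     1.6136     0.2811]
  [   1.4101     0.8335     1.2777     2.2646]
First solve x = (I − A)⁻¹ d = adj(I−A)·d / det(I−A); in particular x_3 = (0.04475·1200 + 0.06900·1180 + 0.24975·1080 + 0.04350·560) / 0.154775 = 429.21 / 0.154775 ≈ 2773.1223.
Intermediate flow from 3 to 3: z_33 = a_33 · x_3 = 0.25 × 429.21 / 0.154775 = 107.3025 / 0.154775 ≈ 693.28.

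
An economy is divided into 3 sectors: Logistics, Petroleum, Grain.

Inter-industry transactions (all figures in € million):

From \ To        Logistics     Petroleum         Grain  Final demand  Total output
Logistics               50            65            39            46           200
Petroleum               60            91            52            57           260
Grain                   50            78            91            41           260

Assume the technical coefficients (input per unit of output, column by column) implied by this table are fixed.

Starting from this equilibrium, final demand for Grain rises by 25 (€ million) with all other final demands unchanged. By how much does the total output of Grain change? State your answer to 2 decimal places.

Δx_3 = 59.70

Technical coefficients a_ij = z_ij / X_j:
  a_11 = 50/200 = 0.25, a_21 = 60/200 = 0.30, a_31 = 50/200 = 0.25
  a_12 = 65/260 = 0.25, a_22 = 91/260 = 0.35, a_32 = 78/260 = 0.30
  a_13 = 39/260 = 0.15, a_23 = 52/260 = 0.20, a_33 = 91/260 = 0.35
I − A =
  [   0.75    -0.25    -0.15]
  [  -0.30     0.65    -0.20]
  [  -0.25    -0.30     0.65]
Cofactors of I−A, C_ij = (−1)^(i+j)·(minor ij) (rows/columns in the sector order above):
  C_11 = (0.65)(0.65) − (-0.20)(-0.30) = 0.3625
  C_12 = −[(-0.30)(0.65) − (-0.20)(-0.25)] = 0.2450
  C_13 = (-0.30)(-0.30) − (0.65)(-0.25) = 0.2525
  C_21 = −[(-0.25)(0.65) − (-0.15)(-0.30)] = 0.2075
  C_22 = (0.75)(0.65) − (-0.15)(-0.25) = 0.4500
  C_23 = −[(0.75)(-0.30) − (-0.25)(-0.25)] = 0.2875
  C_31 = (-0.25)(-0.20) − (-0.15)(0.65) = 0.1475
  C_32 = −[(0.75)(-0.20) − (-0.15)(-0.30)] = 0.1950
  C_33 = (0.75)(0.65) − (-0.25)(-0.30) = 0.4125
det(I−A) = Σ_j (I−A)_1j·C_1j = (0.75)(0.3625) + (-0.25)(0.2450) + (-0.15)(0.2525) = 0.17275
adj(I−A) = Cᵀ =
  [ 0.3625   0.2075   0.1475]
  [ 0.2450   0.4500   0.1950]
  [ 0.2525   0.2875   0.4125]
(I − A)⁻¹ = adj(I−A) / det(I−A) ≈
  [   2.0984     1.2012     0.8538]
  [   1.4182     2.6049     1.1288]
  [   1.4616     1.6643     2.3878]
Δx = (I − A)⁻¹ Δd with Δd having +25 in the Grain component and 0 elsewhere.
So Δx_3 = L_33 · (+25), where L_33 = adj(I−A)_33 / det(I−A) = 0.4125 / 0.17275.
Δx_3 = 0.4125 × (+25) / 0.17275 = 10.3125 / 0.17275 ≈ 59.70.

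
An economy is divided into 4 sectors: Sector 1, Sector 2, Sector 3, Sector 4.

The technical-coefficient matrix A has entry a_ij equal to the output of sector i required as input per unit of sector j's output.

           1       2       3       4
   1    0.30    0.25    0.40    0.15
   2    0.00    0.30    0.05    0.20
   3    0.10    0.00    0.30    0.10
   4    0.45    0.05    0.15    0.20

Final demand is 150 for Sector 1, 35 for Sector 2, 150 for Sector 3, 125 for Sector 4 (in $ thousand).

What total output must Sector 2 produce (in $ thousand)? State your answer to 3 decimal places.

I − A =
  [   0.70    -0.25    -0.40    -0.15]
  [   0.00     0.70    -0.05    -0.20]
  [  -0.10     0.00     0.70    -0.10]
  [  -0.45    -0.05    -0.15     0.80]
Compute the cofactors C_ij = (−1)^(i+j)·(3×3 minor ij) of I−A; the adjugate is their transpose:
adj(I−A) = Cᵀ =
  [ 0.374250   0.143500   0.253625   0.137750]
  [ 0.072250   0.282000   0.081625   0.094250]
  [ 0.086500   0.035500   0.315250   0.064500]
  [ 0.231250   0.105000   0.206875   0.313750]
det(I−A) = Σ_j (I−A)_1j·C_1j = (0.70)(0.374250) + (-0.25)(0.072250) + (-0.40)(0.086500) + (-0.15)(0.231250) = 0.174625
(I − A)⁻¹ = adj(I−A) / det(I−A) ≈
  [   2.1432     0.8218     1.4524     0.7888]
  [   0.4137     1.6149     0.4674     0.5397]
  [   0.4953     0.2033     1.8053     0.3694]
  [   1.3243     0.6013     1.1847     1.7967]
x = (I − A)⁻¹ d = adj(I−A)·d / det(I−A), with det(I−A) = 0.174625:
  x_1 = (0.374250·150 + 0.143500·35 + 0.253625·150 + 0.137750·125) / 0.174625 = 116.4225 / 0.174625 ≈ 666.700
  x_2 = (0.072250·150 + 0.282000·35 + 0.081625·150 + 0.094250·125) / 0.174625 = 44.7325 / 0.174625 ≈ 256.163
  x_3 = (0.086500·150 + 0.035500·35 + 0.315250·150 + 0.064500·125) / 0.174625 = 69.5675 / 0.174625 ≈ 398.382
  x_4 = (0.231250·150 + 0.105000·35 + 0.206875·150 + 0.313750·125) / 0.174625 = 108.6125 / 0.174625 ≈ 621.976

x_2 = 256.163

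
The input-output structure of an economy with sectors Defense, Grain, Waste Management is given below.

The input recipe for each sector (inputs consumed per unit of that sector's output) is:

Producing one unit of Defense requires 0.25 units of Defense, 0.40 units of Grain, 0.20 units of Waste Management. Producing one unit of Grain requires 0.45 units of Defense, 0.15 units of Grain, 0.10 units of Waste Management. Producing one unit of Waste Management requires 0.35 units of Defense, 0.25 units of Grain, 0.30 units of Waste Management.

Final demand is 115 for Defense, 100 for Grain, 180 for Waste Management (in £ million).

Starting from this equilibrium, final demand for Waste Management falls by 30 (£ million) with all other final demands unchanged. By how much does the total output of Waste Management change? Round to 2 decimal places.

Δx_3 = -66.79

I − A =
  [   0.75    -0.45    -0.35]
  [  -0.40     0.85    -0.25]
  [  -0.20    -0.10     0.70]
Cofactors of I−A, C_ij = (−1)^(i+j)·(minor ij) (rows/columns in the sector order above):
  C_11 = (0.85)(0.70) − (-0.25)(-0.10) = 0.5700
  C_12 = −[(-0.40)(0.70) − (-0.25)(-0.20)] = 0.3300
  C_13 = (-0.40)(-0.10) − (0.85)(-0.20) = 0.2100
  C_21 = −[(-0.45)(0.70) − (-0.35)(-0.10)] = 0.3500
  C_22 = (0.75)(0.70) − (-0.35)(-0.20) = 0.4550
  C_23 = −[(0.75)(-0.10) − (-0.45)(-0.20)] = 0.1650
  C_31 = (-0.45)(-0.25) − (-0.35)(0.85) = 0.4100
  C_32 = −[(0.75)(-0.25) − (-0.35)(-0.40)] = 0.3275
  C_33 = (0.75)(0.85) − (-0.45)(-0.40) = 0.4575
det(I−A) = Σ_j (I−A)_1j·C_1j = (0.75)(0.5700) + (-0.45)(0.3300) + (-0.35)(0.2100) = 0.2055
adj(I−A) = Cᵀ =
  [ 0.5700   0.3500   0.4100]
  [ 0.3300   0.4550   0.3275]
  [ 0.2100   0.1650   0.4575]
(I − A)⁻¹ = adj(I−A) / det(I−A) ≈
  [   2.7737     1.7032     1.9951]
  [   1.6058     2.2141     1.5937]
  [   1.0219     0.8029     2.2263]
Δx = (I − A)⁻¹ Δd with Δd having -30 in the Waste Management component and 0 elsewhere.
So Δx_3 = L_33 · (-30), where L_33 = adj(I−A)_33 / det(I−A) = 0.4575 / 0.2055.
Δx_3 = 0.4575 × (-30) / 0.2055 = -13.725 / 0.2055 ≈ -66.79.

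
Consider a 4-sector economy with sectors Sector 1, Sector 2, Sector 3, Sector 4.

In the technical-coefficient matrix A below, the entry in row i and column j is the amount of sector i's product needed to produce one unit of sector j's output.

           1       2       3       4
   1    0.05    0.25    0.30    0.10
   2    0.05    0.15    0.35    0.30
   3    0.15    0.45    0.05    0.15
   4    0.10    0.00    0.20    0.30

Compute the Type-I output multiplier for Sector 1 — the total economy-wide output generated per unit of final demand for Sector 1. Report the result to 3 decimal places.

I − A =
  [   0.95    -0.25    -0.30    -0.10]
  [  -0.05     0.85    -0.35    -0.30]
  [  -0.15    -0.45     0.95    -0.15]
  [  -0.10     0.00    -0.20     0.70]
Compute the cofactors C_ij = (−1)^(i+j)·(3×3 minor ij) of I−A; the adjugate is their transpose:
adj(I−A) = Cᵀ =
  [ 0.402500   0.262250   0.271750   0.228125]
  [ 0.111250   0.554750   0.306750   0.319375]
  [ 0.131250   0.324750   0.540500   0.273750]
  [ 0.095000   0.130250   0.193250   0.547500]
det(I−A) = Σ_j (I−A)_1j·C_1j = (0.95)(0.402500) + (-0.25)(0.111250) + (-0.30)(0.131250) + (-0.10)(0.095000) = 0.3056875
(I − A)⁻¹ = adj(I−A) / det(I−A) ≈
  [   1.3167     0.8579     0.8890     0.7463]
  [   0.3639     1.8148     1.0035     1.0448]
  [   0.4294     1.0624     1.7681     0.8955]
  [   0.3108     0.4261     0.6322     1.7910]
The output multiplier for sector j is the column-j sum of the Leontief inverse (I − A)⁻¹ = adj(I−A) / det(I−A).
Column 1 of adj(I−A): (0.402500, 0.111250, 0.131250, 0.095000); det(I−A) = 0.3056875.
m_1 = (0.402500 + 0.111250 + 0.131250 + 0.095000) / 0.3056875 = 0.74 / 0.3056875 ≈ 2.421.

m_1 = 2.421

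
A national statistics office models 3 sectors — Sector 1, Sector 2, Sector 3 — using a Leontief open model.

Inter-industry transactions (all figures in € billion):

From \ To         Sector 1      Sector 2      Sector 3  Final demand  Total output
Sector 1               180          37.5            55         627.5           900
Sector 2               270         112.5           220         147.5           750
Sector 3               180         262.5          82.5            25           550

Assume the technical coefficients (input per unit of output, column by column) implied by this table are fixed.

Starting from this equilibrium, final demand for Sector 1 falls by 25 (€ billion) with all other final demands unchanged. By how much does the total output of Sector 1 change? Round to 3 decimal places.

Δx_1 = -34.529

Technical coefficients a_ij = z_ij / X_j:
  a_11 = 180/900 = 0.20, a_21 = 270/900 = 0.30, a_31 = 180/900 = 0.20
  a_12 = 37.5/750 = 0.05, a_22 = 112.5/750 = 0.15, a_32 = 262.5/750 = 0.35
  a_13 = 55/550 = 0.10, a_23 = 220/550 = 0.40, a_33 = 82.5/550 = 0.15
I − A =
  [   0.80    -0.05    -0.10]
  [  -0.30     0.85    -0.40]
  [  -0.20    -0.35     0.85]
Cofactors of I−A, C_ij = (−1)^(i+j)·(minor ij) (rows/columns in the sector order above):
  C_11 = (0.85)(0.85) − (-0.40)(-0.35) = 0.5825
  C_12 = −[(-0.30)(0.85) − (-0.40)(-0.20)] = 0.3350
  C_13 = (-0.30)(-0.35) − (0.85)(-0.20) = 0.2750
  C_21 = −[(-0.05)(0.85) − (-0.10)(-0.35)] = 0.0775
  C_22 = (0.80)(0.85) − (-0.10)(-0.20) = 0.6600
  C_23 = −[(0.80)(-0.35) − (-0.05)(-0.20)] = 0.2900
  C_31 = (-0.05)(-0.40) − (-0.10)(0.85) = 0.1050
  C_32 = −[(0.80)(-0.40) − (-0.10)(-0.30)] = 0.3500
  C_33 = (0.80)(0.85) − (-0.05)(-0.30) = 0.6650
det(I−A) = Σ_j (I−A)_1j·C_1j = (0.80)(0.5825) + (-0.05)(0.3350) + (-0.10)(0.2750) = 0.42175
adj(I−A) = Cᵀ =
  [ 0.5825   0.0775   0.1050]
  [ 0.3350   0.6600   0.3500]
  [ 0.2750   0.2900   0.6650]
(I − A)⁻¹ = adj(I−A) / det(I−A) ≈
  [   1.3811     0.1838     0.2490]
  [   0.7943     1.5649     0.8299]
  [   0.6520     0.6876     1.5768]
Δx = (I − A)⁻¹ Δd with Δd having -25 in the Sector 1 component and 0 elsewhere.
So Δx_1 = L_11 · (-25), where L_11 = adj(I−A)_11 / det(I−A) = 0.5825 / 0.42175.
Δx_1 = 0.5825 × (-25) / 0.42175 = -14.5625 / 0.42175 ≈ -34.529.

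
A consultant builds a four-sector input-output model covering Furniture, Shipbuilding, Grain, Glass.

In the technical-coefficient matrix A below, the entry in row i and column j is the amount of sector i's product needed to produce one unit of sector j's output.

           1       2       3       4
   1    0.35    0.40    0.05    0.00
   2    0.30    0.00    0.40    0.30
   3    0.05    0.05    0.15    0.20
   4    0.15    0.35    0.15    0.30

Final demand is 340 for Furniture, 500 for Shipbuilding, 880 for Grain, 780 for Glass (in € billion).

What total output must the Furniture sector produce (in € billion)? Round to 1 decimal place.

x_1 = 2843.6

I − A =
  [   0.65    -0.40    -0.05     0.00]
  [  -0.30     1.00    -0.40    -0.30]
  [  -0.05    -0.05     0.85    -0.20]
  [  -0.15    -0.35    -0.15     0.70]
Compute the cofactors C_ij = (−1)^(i+j)·(3×3 minor ij) of I−A; the adjugate is their transpose:
adj(I−A) = Cᵀ =
  [ 0.43150   0.23125   0.15975   0.14475]
  [ 0.23600   0.36400   0.22400   0.22000]
  [ 0.09350   0.09425   0.28475   0.12175]
  [ 0.23050   0.25175   0.20725   0.42625]
det(I−A) = Σ_j (I−A)_1j·C_1j = (0.65)(0.43150) + (-0.40)(0.23600) + (-0.05)(0.09350) + (0.00)(0.23050) = 0.1814
(I − A)⁻¹ = adj(I−A) / det(I−A) ≈
  [   2.3787     1.2748     0.8807     0.7980]
  [   1.3010     2.0066     1.2348     1.2128]
  [   0.5154     0.5196     1.5697     0.6712]
  [   1.2707     1.3878     1.1425     2.3498]
x = (I − A)⁻¹ d = adj(I−A)·d / det(I−A), with det(I−A) = 0.1814:
  x_1 = (0.43150·340 + 0.23125·500 + 0.15975·880 + 0.14475·780) / 0.1814 = 515.82 / 0.1814 ≈ 2843.6
  x_2 = (0.23600·340 + 0.36400·500 + 0.22400·880 + 0.22000·780) / 0.1814 = 630.96 / 0.1814 ≈ 3478.3
  x_3 = (0.09350·340 + 0.09425·500 + 0.28475·880 + 0.12175·780) / 0.1814 = 424.46 / 0.1814 ≈ 2339.9
  x_4 = (0.23050·340 + 0.25175·500 + 0.20725·880 + 0.42625·780) / 0.1814 = 719.10 / 0.1814 ≈ 3964.2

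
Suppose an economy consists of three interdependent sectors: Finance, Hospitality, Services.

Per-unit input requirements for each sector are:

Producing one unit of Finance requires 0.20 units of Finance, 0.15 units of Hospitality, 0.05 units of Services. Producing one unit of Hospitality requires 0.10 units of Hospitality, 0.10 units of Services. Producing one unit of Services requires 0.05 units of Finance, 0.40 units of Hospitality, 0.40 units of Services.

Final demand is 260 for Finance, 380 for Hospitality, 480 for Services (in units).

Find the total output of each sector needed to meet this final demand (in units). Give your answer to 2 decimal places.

I − A =
  [   0.80     0.00    -0.05]
  [  -0.15     0.90    -0.40]
  [  -0.05    -0.10     0.60]
Cofactors of I−A, C_ij = (−1)^(i+j)·(minor ij) (rows/columns in the sector order above):
  C_11 = (0.90)(0.60) − (-0.40)(-0.10) = 0.5000
  C_12 = −[(-0.15)(0.60) − (-0.40)(-0.05)] = 0.1100
  C_13 = (-0.15)(-0.10) − (0.90)(-0.05) = 0.0600
  C_21 = −[(0.00)(0.60) − (-0.05)(-0.10)] = 0.0050
  C_22 = (0.80)(0.60) − (-0.05)(-0.05) = 0.4775
  C_23 = −[(0.80)(-0.10) − (0.00)(-0.05)] = 0.0800
  C_31 = (0.00)(-0.40) − (-0.05)(0.90) = 0.0450
  C_32 = −[(0.80)(-0.40) − (-0.05)(-0.15)] = 0.3275
  C_33 = (0.80)(0.90) − (0.00)(-0.15) = 0.7200
det(I−A) = Σ_j (I−A)_1j·C_1j = (0.80)(0.5000) + (0.00)(0.1100) + (-0.05)(0.0600) = 0.3970
adj(I−A) = Cᵀ =
  [ 0.5000   0.0050   0.0450]
  [ 0.1100   0.4775   0.3275]
  [ 0.0600   0.0800   0.7200]
(I − A)⁻¹ = adj(I−A) / det(I−A) ≈
  [   1.2594     0.0126     0.1134]
  [   0.2771     1.2028     0.8249]
  [   0.1511     0.2015     1.8136]
x = (I − A)⁻¹ d = adj(I−A)·d / det(I−A), with det(I−A) = 0.3970:
  x_1 = (0.5000·260 + 0.0050·380 + 0.0450·480) / 0.3970 = 153.50 / 0.3970 ≈ 386.65
  x_2 = (0.1100·260 + 0.4775·380 + 0.3275·480) / 0.3970 = 367.25 / 0.3970 ≈ 925.06
  x_3 = (0.0600·260 + 0.0800·380 + 0.7200·480) / 0.3970 = 391.60 / 0.3970 ≈ 986.40

x_1 = 386.65, x_2 = 925.06, x_3 = 986.40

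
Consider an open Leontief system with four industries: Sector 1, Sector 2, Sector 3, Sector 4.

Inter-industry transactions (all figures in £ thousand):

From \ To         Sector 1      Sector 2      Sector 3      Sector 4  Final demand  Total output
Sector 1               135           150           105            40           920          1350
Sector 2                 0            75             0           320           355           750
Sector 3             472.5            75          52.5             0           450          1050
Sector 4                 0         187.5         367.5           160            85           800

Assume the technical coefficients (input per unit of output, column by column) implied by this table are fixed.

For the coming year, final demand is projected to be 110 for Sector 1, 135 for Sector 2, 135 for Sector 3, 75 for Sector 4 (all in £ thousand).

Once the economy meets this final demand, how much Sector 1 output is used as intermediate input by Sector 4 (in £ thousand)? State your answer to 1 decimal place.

Technical coefficients a_ij = z_ij / X_j:
  a_11 = 135/1350 = 0.10, a_21 = 0/1350 = 0.00, a_31 = 472.5/1350 = 0.35, a_41 = 0/1350 = 0.00
  a_12 = 150/750 = 0.20, a_22 = 75/750 = 0.10, a_32 = 75/750 = 0.10, a_42 = 187.5/750 = 0.25
  a_13 = 105/1050 = 0.10, a_23 = 0/1050 = 0.00, a_33 = 52.5/1050 = 0.05, a_43 = 367.5/1050 = 0.35
  a_14 = 40/800 = 0.05, a_24 = 320/800 = 0.40, a_34 = 0/800 = 0.00, a_44 = 160/800 = 0.20
I − A =
  [   0.90    -0.20    -0.10    -0.05]
  [   0.00     0.90     0.00    -0.40]
  [  -0.35    -0.10     0.95     0.00]
  [   0.00    -0.25    -0.35     0.80]
Compute the cofactors C_ij = (−1)^(i+j)·(3×3 minor ij) of I−A; the adjugate is their transpose:
adj(I−A) = Cᵀ =
  [ 0.575000   0.173625   0.105750   0.122750]
  [ 0.049000   0.649875   0.126000   0.328000]
  [ 0.217000   0.132375   0.558000   0.079750]
  [ 0.110250   0.261000   0.283500   0.738000]
det(I−A) = Σ_j (I−A)_1j·C_1j = (0.90)(0.575000) + (-0.20)(0.049000) + (-0.10)(0.217000) + (-0.05)(0.110250) = 0.4804875
(I − A)⁻¹ = adj(I−A) / det(I−A) ≈
  [   1.1967     0.3614     0.2201     0.2555]
  [   0.1020     1.3525     0.2622     0.6826]
  [   0.4516     0.2755     1.1613     0.1660]
  [   0.2295     0.5432     0.5900     1.5359]
First solve x = (I − A)⁻¹ d = adj(I−A)·d / det(I−A); in particular x_4 = (0.110250·110 + 0.261000·135 + 0.283500·135 + 0.738000·75) / 0.4804875 = 140.985 / 0.4804875 ≈ 293.421.
Intermediate flow from 1 to 4: z_14 = a_14 · x_4 = 0.05 × 140.985 / 0.4804875 = 7.04925 / 0.4804875 ≈ 14.7.

z_14 = 14.7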